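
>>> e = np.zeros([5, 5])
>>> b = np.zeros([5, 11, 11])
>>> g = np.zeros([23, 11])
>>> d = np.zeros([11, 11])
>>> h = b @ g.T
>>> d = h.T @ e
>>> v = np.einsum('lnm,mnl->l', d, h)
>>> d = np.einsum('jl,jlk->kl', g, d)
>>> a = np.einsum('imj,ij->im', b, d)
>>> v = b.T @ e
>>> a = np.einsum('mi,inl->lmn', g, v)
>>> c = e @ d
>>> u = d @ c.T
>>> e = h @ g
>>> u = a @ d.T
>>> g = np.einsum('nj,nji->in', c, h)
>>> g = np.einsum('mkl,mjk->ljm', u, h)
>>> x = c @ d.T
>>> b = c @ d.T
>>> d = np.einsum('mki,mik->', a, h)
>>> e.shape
(5, 11, 11)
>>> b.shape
(5, 5)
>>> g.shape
(5, 11, 5)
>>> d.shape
()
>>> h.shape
(5, 11, 23)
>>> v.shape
(11, 11, 5)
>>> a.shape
(5, 23, 11)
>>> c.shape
(5, 11)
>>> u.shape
(5, 23, 5)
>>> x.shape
(5, 5)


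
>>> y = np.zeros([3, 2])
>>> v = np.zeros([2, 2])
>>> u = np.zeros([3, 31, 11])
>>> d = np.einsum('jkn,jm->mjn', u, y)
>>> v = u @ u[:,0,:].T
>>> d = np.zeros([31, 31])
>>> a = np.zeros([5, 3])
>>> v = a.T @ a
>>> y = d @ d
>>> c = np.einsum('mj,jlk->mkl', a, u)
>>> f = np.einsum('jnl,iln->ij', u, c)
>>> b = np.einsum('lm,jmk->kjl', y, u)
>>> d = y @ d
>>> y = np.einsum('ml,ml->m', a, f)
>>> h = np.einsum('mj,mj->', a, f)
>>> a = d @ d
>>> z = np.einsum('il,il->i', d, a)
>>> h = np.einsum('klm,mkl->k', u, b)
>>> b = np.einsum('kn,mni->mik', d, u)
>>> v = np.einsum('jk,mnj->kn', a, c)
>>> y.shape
(5,)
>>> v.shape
(31, 11)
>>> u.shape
(3, 31, 11)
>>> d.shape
(31, 31)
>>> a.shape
(31, 31)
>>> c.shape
(5, 11, 31)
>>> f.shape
(5, 3)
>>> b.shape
(3, 11, 31)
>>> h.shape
(3,)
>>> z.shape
(31,)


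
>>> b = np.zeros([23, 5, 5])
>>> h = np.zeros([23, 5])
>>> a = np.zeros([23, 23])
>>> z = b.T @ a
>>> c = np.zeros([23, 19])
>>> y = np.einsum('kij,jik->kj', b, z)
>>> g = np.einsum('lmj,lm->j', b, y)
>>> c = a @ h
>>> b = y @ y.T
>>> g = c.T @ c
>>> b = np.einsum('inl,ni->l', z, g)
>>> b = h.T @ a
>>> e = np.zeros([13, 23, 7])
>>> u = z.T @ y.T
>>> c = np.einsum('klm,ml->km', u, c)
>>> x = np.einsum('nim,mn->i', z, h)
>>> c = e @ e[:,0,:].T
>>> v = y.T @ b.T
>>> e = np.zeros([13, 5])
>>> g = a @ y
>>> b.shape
(5, 23)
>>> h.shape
(23, 5)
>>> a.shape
(23, 23)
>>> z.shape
(5, 5, 23)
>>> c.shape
(13, 23, 13)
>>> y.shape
(23, 5)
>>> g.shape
(23, 5)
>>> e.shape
(13, 5)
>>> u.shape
(23, 5, 23)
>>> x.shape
(5,)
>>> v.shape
(5, 5)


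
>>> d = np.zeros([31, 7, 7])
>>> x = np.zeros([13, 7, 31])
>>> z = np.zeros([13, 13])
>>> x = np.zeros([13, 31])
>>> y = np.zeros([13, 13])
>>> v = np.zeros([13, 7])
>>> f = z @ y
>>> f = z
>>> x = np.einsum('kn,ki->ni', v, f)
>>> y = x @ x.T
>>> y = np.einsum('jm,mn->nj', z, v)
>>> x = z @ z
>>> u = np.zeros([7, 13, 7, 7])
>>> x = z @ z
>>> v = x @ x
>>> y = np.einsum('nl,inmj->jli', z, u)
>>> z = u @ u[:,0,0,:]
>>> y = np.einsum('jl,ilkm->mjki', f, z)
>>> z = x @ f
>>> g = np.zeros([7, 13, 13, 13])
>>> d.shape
(31, 7, 7)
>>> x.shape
(13, 13)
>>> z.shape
(13, 13)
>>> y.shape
(7, 13, 7, 7)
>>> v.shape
(13, 13)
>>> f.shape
(13, 13)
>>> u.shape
(7, 13, 7, 7)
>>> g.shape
(7, 13, 13, 13)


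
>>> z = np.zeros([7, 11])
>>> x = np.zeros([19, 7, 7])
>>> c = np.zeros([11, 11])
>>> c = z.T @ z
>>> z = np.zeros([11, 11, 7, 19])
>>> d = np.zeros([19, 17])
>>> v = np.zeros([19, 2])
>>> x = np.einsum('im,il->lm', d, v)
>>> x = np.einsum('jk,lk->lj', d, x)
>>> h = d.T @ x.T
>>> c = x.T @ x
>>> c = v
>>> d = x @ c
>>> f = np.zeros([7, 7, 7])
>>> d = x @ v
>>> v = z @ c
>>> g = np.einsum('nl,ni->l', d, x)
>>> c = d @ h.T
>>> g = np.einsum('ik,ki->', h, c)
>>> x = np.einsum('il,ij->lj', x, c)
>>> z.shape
(11, 11, 7, 19)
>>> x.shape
(19, 17)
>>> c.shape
(2, 17)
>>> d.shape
(2, 2)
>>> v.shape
(11, 11, 7, 2)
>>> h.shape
(17, 2)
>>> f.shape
(7, 7, 7)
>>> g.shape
()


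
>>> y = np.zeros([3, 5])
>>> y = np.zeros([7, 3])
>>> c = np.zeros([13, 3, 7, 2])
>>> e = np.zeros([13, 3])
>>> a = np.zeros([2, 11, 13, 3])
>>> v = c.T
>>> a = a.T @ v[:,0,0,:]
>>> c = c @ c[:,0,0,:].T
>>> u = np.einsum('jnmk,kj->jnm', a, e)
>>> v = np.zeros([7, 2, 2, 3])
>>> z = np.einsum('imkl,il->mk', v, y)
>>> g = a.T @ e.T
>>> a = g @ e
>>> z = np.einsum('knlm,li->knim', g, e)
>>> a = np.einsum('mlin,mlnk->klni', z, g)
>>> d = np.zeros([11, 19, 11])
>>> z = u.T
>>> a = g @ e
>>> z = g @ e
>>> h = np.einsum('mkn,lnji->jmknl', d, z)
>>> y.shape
(7, 3)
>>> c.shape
(13, 3, 7, 13)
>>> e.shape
(13, 3)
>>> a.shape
(13, 11, 13, 3)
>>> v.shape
(7, 2, 2, 3)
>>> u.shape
(3, 13, 11)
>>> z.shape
(13, 11, 13, 3)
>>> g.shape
(13, 11, 13, 13)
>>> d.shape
(11, 19, 11)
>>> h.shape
(13, 11, 19, 11, 13)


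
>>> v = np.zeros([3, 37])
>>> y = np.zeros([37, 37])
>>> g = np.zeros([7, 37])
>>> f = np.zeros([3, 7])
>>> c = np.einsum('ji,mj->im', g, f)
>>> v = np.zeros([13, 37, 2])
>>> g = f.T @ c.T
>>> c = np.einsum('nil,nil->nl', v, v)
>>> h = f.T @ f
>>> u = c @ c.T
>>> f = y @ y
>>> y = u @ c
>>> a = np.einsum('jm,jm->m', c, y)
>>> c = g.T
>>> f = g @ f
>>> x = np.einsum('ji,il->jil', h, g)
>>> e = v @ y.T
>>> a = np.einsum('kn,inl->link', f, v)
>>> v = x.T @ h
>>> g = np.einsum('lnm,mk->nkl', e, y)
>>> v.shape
(37, 7, 7)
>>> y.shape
(13, 2)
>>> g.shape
(37, 2, 13)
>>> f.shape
(7, 37)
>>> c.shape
(37, 7)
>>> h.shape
(7, 7)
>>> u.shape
(13, 13)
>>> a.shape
(2, 13, 37, 7)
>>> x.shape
(7, 7, 37)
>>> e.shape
(13, 37, 13)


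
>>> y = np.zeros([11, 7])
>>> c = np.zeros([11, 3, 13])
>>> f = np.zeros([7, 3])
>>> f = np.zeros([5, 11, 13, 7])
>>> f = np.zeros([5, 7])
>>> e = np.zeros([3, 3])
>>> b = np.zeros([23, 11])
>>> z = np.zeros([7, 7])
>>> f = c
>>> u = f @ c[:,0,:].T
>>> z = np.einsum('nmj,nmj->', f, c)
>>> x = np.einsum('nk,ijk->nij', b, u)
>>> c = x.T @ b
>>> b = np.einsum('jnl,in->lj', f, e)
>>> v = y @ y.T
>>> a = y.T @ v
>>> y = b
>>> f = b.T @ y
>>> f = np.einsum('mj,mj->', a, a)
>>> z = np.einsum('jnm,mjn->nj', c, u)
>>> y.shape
(13, 11)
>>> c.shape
(3, 11, 11)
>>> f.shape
()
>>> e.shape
(3, 3)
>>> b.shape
(13, 11)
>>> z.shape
(11, 3)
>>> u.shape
(11, 3, 11)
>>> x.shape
(23, 11, 3)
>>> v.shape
(11, 11)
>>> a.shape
(7, 11)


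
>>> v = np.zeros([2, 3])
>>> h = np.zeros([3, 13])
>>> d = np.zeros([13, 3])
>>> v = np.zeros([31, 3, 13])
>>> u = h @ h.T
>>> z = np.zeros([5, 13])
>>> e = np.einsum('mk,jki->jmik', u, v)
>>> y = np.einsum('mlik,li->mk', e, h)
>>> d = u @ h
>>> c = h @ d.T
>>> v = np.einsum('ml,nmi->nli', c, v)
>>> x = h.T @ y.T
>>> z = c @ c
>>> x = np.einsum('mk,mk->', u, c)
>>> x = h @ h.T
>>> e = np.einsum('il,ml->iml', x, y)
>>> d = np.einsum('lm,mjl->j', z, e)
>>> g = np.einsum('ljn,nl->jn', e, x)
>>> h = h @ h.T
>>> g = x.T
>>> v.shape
(31, 3, 13)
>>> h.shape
(3, 3)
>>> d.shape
(31,)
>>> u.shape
(3, 3)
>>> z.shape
(3, 3)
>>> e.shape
(3, 31, 3)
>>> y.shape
(31, 3)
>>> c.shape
(3, 3)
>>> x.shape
(3, 3)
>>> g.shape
(3, 3)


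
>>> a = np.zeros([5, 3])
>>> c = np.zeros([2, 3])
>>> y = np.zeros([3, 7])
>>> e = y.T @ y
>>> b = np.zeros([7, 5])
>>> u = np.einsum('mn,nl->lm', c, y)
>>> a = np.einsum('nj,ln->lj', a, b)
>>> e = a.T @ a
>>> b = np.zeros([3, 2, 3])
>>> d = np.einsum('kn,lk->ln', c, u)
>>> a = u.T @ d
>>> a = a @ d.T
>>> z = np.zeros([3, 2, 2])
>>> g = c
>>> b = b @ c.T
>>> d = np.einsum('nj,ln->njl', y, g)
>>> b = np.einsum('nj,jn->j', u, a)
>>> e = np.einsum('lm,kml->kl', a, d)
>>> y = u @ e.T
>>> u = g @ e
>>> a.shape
(2, 7)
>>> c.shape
(2, 3)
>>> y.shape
(7, 3)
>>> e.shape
(3, 2)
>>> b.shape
(2,)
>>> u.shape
(2, 2)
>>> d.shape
(3, 7, 2)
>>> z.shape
(3, 2, 2)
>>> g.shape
(2, 3)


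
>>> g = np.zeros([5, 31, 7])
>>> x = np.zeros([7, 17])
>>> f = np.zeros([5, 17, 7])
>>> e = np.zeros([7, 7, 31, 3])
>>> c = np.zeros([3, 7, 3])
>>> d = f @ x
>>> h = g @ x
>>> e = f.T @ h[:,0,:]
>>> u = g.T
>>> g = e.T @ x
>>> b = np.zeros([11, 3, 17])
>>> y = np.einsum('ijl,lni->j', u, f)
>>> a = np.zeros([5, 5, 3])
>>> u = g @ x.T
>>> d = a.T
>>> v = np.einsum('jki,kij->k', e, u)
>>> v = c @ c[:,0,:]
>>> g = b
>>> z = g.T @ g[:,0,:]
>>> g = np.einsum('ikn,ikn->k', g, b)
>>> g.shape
(3,)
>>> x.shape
(7, 17)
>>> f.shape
(5, 17, 7)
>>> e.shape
(7, 17, 17)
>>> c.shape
(3, 7, 3)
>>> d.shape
(3, 5, 5)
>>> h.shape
(5, 31, 17)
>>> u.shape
(17, 17, 7)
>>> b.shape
(11, 3, 17)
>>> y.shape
(31,)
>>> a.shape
(5, 5, 3)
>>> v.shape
(3, 7, 3)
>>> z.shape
(17, 3, 17)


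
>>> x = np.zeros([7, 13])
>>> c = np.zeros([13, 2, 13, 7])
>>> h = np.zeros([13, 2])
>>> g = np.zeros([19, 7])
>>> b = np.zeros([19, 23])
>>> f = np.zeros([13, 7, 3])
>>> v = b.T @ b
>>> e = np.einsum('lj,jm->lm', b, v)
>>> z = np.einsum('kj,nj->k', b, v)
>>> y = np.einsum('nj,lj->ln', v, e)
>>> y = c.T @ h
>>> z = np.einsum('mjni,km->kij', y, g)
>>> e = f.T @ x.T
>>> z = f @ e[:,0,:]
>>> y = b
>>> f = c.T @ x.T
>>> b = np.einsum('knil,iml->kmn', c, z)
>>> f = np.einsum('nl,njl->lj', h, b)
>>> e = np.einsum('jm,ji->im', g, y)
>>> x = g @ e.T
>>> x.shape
(19, 23)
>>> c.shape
(13, 2, 13, 7)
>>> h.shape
(13, 2)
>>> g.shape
(19, 7)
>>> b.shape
(13, 7, 2)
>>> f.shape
(2, 7)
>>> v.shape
(23, 23)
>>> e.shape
(23, 7)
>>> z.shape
(13, 7, 7)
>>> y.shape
(19, 23)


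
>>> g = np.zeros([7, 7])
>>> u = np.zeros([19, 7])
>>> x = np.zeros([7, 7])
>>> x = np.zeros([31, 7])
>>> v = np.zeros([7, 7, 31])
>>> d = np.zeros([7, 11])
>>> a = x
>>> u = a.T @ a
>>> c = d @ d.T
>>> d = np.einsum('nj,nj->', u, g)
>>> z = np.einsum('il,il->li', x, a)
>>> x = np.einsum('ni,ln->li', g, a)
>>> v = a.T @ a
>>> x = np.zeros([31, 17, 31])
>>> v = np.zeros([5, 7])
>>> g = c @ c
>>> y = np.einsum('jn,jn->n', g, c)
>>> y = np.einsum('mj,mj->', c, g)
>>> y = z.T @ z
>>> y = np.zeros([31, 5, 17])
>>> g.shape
(7, 7)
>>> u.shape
(7, 7)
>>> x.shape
(31, 17, 31)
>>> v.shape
(5, 7)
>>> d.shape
()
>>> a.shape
(31, 7)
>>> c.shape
(7, 7)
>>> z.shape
(7, 31)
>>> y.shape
(31, 5, 17)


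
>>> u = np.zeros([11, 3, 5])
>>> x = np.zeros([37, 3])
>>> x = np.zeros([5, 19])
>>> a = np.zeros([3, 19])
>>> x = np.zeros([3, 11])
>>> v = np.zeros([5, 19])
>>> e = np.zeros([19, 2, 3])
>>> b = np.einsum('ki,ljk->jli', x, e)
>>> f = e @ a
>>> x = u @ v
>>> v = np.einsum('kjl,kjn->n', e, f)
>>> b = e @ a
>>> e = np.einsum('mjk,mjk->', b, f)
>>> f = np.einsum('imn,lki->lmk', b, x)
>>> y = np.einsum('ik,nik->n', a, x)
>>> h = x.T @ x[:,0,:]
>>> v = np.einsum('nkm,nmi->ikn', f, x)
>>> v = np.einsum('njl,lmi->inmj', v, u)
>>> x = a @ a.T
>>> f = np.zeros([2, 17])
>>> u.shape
(11, 3, 5)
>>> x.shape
(3, 3)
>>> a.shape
(3, 19)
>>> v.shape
(5, 19, 3, 2)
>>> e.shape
()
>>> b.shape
(19, 2, 19)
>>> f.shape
(2, 17)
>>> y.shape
(11,)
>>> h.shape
(19, 3, 19)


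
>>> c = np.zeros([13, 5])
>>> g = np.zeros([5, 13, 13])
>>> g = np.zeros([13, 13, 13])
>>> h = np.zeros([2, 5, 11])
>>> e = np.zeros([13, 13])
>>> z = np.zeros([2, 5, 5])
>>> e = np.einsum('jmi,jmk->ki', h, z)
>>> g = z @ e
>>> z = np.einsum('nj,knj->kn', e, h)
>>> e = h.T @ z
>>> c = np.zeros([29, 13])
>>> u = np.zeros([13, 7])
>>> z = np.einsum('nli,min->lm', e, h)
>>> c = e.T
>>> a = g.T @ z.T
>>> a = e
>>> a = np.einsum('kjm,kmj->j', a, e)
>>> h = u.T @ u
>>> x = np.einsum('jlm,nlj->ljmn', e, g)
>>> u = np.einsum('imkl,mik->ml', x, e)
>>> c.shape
(5, 5, 11)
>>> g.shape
(2, 5, 11)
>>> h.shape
(7, 7)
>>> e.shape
(11, 5, 5)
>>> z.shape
(5, 2)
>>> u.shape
(11, 2)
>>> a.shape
(5,)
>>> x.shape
(5, 11, 5, 2)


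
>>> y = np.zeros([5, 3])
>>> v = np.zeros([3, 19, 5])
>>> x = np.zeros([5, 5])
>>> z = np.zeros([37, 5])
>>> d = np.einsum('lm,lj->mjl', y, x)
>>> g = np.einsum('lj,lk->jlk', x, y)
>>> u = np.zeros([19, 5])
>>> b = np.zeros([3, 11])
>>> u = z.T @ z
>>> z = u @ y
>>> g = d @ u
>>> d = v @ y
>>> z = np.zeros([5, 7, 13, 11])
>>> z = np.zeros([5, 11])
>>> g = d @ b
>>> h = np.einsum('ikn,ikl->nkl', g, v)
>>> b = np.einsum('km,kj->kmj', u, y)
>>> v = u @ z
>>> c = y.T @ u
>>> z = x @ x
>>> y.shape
(5, 3)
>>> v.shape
(5, 11)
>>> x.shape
(5, 5)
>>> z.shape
(5, 5)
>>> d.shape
(3, 19, 3)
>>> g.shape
(3, 19, 11)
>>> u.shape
(5, 5)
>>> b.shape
(5, 5, 3)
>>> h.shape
(11, 19, 5)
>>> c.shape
(3, 5)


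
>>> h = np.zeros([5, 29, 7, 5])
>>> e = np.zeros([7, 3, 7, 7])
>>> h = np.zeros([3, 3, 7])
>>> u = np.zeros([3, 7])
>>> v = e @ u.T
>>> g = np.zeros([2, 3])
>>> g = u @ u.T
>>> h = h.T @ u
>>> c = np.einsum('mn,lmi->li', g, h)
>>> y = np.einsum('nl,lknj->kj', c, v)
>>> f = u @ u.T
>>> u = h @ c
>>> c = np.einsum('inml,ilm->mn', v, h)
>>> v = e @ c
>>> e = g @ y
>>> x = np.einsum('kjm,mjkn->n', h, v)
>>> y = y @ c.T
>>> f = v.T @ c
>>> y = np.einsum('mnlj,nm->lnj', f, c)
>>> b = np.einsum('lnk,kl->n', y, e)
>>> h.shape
(7, 3, 7)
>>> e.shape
(3, 3)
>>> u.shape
(7, 3, 7)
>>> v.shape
(7, 3, 7, 3)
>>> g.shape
(3, 3)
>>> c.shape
(7, 3)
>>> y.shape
(3, 7, 3)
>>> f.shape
(3, 7, 3, 3)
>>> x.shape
(3,)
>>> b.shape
(7,)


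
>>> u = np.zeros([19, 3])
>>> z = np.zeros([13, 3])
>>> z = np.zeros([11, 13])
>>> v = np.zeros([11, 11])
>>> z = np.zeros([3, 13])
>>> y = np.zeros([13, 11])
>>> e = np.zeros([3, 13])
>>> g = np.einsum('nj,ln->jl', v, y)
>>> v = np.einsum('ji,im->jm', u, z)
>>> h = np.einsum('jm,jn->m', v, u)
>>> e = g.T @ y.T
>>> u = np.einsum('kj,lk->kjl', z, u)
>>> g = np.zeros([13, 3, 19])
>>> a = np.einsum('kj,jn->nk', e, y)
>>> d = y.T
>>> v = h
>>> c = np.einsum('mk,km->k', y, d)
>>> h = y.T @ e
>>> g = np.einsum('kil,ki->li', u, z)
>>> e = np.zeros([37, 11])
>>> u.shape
(3, 13, 19)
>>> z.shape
(3, 13)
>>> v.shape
(13,)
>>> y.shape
(13, 11)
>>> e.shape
(37, 11)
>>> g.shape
(19, 13)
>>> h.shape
(11, 13)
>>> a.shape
(11, 13)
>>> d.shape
(11, 13)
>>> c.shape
(11,)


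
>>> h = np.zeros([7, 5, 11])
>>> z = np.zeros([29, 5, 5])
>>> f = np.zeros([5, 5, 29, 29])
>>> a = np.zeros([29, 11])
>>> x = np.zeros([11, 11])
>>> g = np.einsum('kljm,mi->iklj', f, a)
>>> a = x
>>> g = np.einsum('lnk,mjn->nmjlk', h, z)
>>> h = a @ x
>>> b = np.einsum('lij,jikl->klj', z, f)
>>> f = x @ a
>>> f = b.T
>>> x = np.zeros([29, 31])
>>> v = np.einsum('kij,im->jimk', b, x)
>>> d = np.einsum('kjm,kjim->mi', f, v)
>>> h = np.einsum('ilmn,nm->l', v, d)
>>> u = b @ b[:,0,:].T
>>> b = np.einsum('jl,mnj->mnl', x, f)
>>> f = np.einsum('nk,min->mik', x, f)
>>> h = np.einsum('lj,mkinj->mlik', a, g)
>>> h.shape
(5, 11, 5, 29)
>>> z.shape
(29, 5, 5)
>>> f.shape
(5, 29, 31)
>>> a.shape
(11, 11)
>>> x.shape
(29, 31)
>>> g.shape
(5, 29, 5, 7, 11)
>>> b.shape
(5, 29, 31)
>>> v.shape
(5, 29, 31, 29)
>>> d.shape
(29, 31)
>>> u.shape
(29, 29, 29)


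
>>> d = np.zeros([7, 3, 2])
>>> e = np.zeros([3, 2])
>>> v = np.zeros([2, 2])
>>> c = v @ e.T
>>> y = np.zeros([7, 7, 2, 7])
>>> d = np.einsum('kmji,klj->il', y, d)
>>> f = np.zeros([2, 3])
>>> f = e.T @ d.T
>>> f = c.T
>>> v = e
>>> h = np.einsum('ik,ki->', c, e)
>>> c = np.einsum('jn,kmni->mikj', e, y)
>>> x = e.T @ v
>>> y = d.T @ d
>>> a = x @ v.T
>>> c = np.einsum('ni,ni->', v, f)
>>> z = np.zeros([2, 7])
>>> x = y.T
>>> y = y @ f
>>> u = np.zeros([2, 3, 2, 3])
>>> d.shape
(7, 3)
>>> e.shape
(3, 2)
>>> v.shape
(3, 2)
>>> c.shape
()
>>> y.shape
(3, 2)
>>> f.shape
(3, 2)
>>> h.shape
()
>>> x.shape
(3, 3)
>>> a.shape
(2, 3)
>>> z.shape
(2, 7)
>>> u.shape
(2, 3, 2, 3)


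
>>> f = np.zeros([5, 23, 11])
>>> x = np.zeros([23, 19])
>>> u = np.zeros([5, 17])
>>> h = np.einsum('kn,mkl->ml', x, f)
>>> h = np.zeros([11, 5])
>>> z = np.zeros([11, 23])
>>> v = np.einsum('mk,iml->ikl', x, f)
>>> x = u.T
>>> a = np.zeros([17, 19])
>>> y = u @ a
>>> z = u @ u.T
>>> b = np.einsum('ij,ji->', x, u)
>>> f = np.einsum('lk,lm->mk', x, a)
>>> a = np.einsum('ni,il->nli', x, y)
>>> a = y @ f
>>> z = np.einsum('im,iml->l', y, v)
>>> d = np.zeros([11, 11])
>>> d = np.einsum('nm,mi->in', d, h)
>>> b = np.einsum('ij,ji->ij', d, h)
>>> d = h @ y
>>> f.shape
(19, 5)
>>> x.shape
(17, 5)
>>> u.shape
(5, 17)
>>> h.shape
(11, 5)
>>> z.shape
(11,)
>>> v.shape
(5, 19, 11)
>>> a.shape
(5, 5)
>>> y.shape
(5, 19)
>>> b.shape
(5, 11)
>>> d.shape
(11, 19)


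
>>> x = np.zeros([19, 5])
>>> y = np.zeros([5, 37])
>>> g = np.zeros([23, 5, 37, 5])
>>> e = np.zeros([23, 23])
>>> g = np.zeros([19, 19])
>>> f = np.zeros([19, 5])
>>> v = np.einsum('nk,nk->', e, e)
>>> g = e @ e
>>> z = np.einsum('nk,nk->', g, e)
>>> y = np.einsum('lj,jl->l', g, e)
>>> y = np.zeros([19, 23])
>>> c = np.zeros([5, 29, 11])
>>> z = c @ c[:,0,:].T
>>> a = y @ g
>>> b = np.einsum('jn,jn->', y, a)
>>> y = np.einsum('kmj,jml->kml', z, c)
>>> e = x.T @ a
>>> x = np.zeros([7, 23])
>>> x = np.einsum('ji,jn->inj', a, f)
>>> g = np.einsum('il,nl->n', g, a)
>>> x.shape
(23, 5, 19)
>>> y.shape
(5, 29, 11)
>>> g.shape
(19,)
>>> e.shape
(5, 23)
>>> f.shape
(19, 5)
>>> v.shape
()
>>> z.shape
(5, 29, 5)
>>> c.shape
(5, 29, 11)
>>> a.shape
(19, 23)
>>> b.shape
()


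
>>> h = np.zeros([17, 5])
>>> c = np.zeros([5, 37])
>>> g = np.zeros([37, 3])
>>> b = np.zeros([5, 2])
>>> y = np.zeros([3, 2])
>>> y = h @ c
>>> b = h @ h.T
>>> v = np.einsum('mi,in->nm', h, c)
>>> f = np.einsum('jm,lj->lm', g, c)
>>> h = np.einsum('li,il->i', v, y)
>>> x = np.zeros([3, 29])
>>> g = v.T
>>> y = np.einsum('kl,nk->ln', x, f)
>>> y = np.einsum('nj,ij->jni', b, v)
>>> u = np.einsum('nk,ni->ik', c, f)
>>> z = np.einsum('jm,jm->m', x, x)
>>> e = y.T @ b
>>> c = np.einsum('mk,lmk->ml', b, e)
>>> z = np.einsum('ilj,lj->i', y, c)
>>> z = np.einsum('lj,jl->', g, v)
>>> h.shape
(17,)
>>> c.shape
(17, 37)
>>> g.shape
(17, 37)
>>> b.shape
(17, 17)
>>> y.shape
(17, 17, 37)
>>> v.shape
(37, 17)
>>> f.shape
(5, 3)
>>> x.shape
(3, 29)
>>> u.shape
(3, 37)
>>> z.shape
()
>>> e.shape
(37, 17, 17)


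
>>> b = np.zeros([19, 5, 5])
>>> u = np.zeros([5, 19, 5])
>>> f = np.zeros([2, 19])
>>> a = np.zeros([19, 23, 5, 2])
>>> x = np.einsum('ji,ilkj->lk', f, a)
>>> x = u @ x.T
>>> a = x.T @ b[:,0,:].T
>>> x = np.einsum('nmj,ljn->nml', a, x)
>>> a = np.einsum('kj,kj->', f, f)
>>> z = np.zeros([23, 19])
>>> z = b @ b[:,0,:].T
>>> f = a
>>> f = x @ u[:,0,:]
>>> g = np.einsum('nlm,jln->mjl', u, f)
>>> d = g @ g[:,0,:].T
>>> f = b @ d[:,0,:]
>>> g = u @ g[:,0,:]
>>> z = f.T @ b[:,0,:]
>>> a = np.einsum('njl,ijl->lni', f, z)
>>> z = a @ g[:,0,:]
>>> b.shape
(19, 5, 5)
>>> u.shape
(5, 19, 5)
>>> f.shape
(19, 5, 5)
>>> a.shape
(5, 19, 5)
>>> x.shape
(23, 19, 5)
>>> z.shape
(5, 19, 19)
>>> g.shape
(5, 19, 19)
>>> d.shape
(5, 23, 5)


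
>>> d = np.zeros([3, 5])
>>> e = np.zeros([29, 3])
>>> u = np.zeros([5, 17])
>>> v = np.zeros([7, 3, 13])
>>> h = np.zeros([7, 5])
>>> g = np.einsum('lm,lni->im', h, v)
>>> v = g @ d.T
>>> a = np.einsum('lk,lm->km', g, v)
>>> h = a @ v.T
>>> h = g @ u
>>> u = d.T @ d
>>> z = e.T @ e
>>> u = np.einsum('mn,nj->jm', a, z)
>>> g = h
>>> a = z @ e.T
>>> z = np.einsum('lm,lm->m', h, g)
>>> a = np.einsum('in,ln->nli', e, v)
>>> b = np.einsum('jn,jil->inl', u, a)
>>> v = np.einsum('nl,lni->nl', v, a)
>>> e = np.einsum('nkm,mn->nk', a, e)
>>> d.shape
(3, 5)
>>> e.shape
(3, 13)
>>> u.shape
(3, 5)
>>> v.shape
(13, 3)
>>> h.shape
(13, 17)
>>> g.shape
(13, 17)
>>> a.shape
(3, 13, 29)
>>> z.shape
(17,)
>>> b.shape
(13, 5, 29)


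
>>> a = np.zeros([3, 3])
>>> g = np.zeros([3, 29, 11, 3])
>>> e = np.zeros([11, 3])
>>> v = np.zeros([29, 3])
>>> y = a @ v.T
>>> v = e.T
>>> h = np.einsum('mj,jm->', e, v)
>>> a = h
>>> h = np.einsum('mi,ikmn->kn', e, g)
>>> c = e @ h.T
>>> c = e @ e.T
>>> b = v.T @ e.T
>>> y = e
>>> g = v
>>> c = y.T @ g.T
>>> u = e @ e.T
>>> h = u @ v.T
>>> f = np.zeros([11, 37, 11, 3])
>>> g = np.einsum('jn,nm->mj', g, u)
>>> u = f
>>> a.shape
()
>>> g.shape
(11, 3)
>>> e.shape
(11, 3)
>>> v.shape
(3, 11)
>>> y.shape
(11, 3)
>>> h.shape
(11, 3)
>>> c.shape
(3, 3)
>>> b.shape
(11, 11)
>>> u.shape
(11, 37, 11, 3)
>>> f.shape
(11, 37, 11, 3)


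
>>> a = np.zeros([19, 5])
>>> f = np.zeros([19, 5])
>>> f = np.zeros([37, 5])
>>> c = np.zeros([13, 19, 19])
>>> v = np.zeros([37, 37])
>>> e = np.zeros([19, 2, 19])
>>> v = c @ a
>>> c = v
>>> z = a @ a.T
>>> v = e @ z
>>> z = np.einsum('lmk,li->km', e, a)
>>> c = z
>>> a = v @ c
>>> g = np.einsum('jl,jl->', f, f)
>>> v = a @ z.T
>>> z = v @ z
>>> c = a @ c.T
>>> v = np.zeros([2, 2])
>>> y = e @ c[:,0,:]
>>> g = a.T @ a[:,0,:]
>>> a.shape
(19, 2, 2)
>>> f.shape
(37, 5)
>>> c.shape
(19, 2, 19)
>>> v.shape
(2, 2)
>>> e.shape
(19, 2, 19)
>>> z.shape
(19, 2, 2)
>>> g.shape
(2, 2, 2)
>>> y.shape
(19, 2, 19)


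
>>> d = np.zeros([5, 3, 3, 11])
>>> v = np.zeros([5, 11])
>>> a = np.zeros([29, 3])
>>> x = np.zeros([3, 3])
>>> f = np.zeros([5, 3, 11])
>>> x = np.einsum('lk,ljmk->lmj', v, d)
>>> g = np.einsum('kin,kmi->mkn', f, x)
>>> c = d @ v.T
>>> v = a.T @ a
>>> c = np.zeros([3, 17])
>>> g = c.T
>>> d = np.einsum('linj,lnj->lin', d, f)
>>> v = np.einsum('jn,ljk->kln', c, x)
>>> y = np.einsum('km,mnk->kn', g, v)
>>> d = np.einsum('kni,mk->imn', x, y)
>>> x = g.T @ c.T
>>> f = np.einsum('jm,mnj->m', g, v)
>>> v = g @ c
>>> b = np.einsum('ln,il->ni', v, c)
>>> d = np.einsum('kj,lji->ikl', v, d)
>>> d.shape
(3, 17, 3)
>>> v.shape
(17, 17)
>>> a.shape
(29, 3)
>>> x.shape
(3, 3)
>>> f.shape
(3,)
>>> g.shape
(17, 3)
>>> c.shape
(3, 17)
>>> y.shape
(17, 5)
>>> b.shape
(17, 3)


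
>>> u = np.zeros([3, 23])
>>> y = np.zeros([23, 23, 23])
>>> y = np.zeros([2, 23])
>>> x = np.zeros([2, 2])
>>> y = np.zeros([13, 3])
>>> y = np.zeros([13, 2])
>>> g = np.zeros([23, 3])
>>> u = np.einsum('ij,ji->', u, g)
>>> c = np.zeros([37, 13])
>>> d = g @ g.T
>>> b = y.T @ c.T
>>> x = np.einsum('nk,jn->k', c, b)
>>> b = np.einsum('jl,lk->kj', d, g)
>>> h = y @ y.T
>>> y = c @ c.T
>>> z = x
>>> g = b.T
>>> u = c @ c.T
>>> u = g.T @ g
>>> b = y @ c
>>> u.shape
(3, 3)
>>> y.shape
(37, 37)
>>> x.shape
(13,)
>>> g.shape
(23, 3)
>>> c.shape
(37, 13)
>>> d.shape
(23, 23)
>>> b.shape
(37, 13)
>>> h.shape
(13, 13)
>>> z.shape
(13,)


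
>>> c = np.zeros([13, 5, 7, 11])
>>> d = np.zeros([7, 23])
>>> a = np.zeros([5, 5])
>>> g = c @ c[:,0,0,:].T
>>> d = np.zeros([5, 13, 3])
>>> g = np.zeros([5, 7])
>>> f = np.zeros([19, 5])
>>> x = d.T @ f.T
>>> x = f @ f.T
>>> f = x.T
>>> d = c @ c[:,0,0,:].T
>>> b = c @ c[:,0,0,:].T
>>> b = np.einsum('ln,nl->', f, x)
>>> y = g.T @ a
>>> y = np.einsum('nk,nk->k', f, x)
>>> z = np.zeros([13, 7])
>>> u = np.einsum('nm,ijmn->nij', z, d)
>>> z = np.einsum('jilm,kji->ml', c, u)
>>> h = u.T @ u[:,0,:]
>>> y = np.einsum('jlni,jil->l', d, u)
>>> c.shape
(13, 5, 7, 11)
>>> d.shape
(13, 5, 7, 13)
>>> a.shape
(5, 5)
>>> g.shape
(5, 7)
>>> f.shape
(19, 19)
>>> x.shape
(19, 19)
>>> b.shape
()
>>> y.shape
(5,)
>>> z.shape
(11, 7)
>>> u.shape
(13, 13, 5)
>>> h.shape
(5, 13, 5)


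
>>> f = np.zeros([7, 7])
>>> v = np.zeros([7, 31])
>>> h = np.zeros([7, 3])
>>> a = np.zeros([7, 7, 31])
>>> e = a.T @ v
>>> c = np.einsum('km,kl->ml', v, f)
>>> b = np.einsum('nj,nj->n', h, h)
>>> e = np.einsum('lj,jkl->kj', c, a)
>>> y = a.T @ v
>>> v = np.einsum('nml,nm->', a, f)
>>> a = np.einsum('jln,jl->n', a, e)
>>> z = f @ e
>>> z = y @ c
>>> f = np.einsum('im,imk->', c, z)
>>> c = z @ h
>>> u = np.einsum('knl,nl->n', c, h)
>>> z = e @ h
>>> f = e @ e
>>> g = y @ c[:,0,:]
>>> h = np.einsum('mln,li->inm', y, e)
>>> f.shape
(7, 7)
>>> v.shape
()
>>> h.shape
(7, 31, 31)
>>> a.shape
(31,)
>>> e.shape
(7, 7)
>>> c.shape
(31, 7, 3)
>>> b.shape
(7,)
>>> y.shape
(31, 7, 31)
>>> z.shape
(7, 3)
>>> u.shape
(7,)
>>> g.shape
(31, 7, 3)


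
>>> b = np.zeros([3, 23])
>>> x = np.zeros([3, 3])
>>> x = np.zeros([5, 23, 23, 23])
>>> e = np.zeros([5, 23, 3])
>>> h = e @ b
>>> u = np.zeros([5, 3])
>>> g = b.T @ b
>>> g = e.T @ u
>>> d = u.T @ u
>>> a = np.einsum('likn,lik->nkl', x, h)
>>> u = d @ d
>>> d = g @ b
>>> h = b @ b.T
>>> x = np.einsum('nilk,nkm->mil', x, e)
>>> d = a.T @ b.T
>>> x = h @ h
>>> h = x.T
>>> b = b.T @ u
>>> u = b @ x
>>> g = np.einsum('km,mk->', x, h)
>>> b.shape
(23, 3)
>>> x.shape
(3, 3)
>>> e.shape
(5, 23, 3)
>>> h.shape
(3, 3)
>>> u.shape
(23, 3)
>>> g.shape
()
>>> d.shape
(5, 23, 3)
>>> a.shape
(23, 23, 5)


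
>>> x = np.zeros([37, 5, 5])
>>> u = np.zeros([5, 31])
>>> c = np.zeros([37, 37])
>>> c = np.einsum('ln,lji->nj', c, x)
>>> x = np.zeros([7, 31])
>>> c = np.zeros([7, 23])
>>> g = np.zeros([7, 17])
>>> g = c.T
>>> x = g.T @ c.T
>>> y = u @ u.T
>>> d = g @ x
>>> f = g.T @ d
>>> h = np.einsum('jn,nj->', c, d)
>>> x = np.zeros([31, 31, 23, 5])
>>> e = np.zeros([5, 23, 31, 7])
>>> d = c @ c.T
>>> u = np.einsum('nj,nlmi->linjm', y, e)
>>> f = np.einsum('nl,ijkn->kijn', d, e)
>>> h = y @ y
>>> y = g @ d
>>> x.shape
(31, 31, 23, 5)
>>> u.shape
(23, 7, 5, 5, 31)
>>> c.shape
(7, 23)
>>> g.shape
(23, 7)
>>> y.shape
(23, 7)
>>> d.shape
(7, 7)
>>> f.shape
(31, 5, 23, 7)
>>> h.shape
(5, 5)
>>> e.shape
(5, 23, 31, 7)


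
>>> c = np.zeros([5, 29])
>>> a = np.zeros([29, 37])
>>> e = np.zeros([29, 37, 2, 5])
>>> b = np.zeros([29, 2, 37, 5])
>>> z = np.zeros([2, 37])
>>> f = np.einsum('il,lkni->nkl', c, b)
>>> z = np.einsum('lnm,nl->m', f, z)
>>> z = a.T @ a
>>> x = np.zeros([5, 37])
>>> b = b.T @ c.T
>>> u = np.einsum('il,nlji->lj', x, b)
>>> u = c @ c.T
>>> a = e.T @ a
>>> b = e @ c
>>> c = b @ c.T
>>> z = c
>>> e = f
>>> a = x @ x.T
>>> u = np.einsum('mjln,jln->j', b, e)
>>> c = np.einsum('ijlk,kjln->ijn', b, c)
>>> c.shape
(29, 37, 5)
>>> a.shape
(5, 5)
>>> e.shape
(37, 2, 29)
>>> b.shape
(29, 37, 2, 29)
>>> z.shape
(29, 37, 2, 5)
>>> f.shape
(37, 2, 29)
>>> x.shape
(5, 37)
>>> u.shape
(37,)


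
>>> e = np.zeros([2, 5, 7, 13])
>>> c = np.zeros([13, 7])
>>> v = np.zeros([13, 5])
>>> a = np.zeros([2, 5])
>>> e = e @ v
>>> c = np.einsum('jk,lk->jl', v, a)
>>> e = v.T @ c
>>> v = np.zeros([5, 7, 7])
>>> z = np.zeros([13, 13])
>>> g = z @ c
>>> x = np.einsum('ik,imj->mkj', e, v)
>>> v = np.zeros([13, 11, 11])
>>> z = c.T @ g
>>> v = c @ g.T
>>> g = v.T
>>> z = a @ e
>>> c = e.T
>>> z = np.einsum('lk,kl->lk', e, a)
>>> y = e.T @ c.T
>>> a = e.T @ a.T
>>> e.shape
(5, 2)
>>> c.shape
(2, 5)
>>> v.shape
(13, 13)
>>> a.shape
(2, 2)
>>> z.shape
(5, 2)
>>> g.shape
(13, 13)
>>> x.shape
(7, 2, 7)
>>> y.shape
(2, 2)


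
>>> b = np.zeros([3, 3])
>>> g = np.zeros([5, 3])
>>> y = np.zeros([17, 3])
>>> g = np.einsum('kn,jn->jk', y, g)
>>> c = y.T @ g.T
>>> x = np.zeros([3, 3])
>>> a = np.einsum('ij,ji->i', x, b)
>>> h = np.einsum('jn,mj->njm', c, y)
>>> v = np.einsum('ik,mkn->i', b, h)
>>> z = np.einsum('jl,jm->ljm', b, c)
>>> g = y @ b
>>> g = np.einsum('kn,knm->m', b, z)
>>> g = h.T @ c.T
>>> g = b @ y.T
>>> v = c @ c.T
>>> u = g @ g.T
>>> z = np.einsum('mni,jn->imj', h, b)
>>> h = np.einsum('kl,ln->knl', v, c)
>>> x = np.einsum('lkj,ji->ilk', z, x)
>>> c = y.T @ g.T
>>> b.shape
(3, 3)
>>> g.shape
(3, 17)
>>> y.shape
(17, 3)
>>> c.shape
(3, 3)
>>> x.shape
(3, 17, 5)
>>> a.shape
(3,)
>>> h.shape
(3, 5, 3)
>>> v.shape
(3, 3)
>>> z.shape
(17, 5, 3)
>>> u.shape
(3, 3)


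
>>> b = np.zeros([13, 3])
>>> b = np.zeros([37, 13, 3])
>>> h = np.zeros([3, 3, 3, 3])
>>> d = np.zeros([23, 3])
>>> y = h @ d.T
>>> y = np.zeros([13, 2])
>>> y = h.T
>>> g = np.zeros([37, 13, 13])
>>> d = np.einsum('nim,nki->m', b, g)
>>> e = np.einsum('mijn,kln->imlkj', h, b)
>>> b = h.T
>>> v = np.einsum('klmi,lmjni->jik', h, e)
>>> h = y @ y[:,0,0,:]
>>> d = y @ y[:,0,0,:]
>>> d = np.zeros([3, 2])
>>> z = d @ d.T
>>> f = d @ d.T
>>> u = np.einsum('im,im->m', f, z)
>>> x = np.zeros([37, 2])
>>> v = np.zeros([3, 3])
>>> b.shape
(3, 3, 3, 3)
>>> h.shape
(3, 3, 3, 3)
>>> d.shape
(3, 2)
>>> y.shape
(3, 3, 3, 3)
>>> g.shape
(37, 13, 13)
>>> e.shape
(3, 3, 13, 37, 3)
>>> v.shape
(3, 3)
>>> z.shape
(3, 3)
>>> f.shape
(3, 3)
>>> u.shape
(3,)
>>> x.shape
(37, 2)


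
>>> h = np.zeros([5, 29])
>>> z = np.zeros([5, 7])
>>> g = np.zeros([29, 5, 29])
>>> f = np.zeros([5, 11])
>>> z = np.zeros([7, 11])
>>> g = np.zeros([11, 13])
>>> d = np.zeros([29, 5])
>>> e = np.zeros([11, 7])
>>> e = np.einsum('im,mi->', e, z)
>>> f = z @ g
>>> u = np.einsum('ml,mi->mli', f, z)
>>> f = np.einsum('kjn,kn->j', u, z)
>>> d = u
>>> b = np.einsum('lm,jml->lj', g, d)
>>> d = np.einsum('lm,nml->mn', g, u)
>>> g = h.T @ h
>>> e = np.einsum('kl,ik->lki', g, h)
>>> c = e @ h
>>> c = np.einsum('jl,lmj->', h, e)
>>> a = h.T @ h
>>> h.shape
(5, 29)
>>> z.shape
(7, 11)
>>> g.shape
(29, 29)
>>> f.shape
(13,)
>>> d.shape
(13, 7)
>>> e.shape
(29, 29, 5)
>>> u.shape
(7, 13, 11)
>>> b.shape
(11, 7)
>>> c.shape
()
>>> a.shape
(29, 29)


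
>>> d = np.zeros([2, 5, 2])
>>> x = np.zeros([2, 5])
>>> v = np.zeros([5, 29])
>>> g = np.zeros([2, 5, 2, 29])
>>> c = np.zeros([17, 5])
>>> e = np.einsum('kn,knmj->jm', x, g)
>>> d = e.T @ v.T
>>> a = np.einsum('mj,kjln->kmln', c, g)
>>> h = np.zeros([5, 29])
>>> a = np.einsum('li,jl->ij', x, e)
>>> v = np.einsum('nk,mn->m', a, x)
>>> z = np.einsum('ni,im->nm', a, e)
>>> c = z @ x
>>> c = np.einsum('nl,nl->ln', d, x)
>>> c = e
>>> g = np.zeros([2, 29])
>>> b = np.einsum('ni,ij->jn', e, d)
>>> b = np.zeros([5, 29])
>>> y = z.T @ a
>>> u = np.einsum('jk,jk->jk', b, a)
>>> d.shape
(2, 5)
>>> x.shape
(2, 5)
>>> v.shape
(2,)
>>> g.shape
(2, 29)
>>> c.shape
(29, 2)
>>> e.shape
(29, 2)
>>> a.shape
(5, 29)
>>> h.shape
(5, 29)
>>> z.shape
(5, 2)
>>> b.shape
(5, 29)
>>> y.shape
(2, 29)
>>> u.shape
(5, 29)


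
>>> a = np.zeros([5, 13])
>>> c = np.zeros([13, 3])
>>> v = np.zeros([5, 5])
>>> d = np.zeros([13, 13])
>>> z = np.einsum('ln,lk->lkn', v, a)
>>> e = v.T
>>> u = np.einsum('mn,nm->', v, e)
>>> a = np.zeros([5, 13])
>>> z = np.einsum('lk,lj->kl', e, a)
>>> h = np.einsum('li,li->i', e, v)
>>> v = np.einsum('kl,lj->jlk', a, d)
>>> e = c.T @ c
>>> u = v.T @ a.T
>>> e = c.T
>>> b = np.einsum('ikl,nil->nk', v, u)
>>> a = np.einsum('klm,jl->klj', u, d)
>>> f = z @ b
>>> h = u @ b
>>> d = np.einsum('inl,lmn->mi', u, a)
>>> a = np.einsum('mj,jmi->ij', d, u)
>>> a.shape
(5, 5)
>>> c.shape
(13, 3)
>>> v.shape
(13, 13, 5)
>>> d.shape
(13, 5)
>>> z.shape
(5, 5)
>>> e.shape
(3, 13)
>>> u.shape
(5, 13, 5)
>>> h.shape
(5, 13, 13)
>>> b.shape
(5, 13)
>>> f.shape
(5, 13)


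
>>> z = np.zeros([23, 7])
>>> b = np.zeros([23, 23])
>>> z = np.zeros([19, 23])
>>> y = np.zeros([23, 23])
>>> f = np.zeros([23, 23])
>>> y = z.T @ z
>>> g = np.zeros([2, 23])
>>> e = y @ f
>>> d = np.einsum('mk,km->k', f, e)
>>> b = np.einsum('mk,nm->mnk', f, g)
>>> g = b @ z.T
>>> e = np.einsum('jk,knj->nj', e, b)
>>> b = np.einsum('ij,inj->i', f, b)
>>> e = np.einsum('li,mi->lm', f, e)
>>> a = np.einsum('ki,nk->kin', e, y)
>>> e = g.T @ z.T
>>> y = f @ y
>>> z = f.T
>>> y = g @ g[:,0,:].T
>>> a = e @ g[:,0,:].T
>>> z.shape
(23, 23)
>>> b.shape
(23,)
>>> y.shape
(23, 2, 23)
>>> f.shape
(23, 23)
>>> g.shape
(23, 2, 19)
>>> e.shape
(19, 2, 19)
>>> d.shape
(23,)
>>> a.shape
(19, 2, 23)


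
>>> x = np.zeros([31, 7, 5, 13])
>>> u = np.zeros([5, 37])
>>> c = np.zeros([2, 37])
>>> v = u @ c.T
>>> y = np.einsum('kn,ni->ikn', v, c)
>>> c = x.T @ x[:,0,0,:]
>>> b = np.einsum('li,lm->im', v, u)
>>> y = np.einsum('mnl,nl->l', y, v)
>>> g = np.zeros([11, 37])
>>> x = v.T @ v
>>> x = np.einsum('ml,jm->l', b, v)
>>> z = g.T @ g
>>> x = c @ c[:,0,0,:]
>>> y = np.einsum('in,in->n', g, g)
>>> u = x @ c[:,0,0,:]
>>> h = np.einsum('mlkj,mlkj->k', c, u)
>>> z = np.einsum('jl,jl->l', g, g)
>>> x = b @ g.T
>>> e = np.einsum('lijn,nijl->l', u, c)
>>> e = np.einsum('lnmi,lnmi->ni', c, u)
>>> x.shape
(2, 11)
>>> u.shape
(13, 5, 7, 13)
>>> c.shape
(13, 5, 7, 13)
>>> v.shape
(5, 2)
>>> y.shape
(37,)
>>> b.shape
(2, 37)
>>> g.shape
(11, 37)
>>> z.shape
(37,)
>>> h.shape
(7,)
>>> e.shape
(5, 13)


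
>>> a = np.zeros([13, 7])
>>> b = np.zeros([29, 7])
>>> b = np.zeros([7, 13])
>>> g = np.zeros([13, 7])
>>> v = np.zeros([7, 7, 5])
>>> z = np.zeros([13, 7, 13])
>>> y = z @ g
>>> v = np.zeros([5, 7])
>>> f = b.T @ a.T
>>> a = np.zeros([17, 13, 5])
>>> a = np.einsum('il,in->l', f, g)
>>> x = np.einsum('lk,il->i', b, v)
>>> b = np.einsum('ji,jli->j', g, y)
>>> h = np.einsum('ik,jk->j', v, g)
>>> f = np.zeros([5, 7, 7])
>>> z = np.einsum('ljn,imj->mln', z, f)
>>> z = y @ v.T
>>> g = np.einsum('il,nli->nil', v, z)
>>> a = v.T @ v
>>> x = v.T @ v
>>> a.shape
(7, 7)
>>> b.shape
(13,)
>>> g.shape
(13, 5, 7)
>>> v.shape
(5, 7)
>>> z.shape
(13, 7, 5)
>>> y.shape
(13, 7, 7)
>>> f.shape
(5, 7, 7)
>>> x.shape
(7, 7)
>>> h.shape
(13,)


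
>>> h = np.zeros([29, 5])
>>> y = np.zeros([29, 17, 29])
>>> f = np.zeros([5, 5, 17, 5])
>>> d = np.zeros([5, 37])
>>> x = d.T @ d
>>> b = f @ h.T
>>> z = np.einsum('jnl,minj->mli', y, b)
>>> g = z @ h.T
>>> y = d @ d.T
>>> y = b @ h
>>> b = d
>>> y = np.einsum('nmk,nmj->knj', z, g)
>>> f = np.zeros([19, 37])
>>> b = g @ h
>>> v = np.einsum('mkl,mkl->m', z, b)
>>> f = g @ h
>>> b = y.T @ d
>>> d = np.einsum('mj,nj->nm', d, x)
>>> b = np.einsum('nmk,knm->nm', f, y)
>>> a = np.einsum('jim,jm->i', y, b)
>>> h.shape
(29, 5)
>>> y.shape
(5, 5, 29)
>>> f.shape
(5, 29, 5)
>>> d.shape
(37, 5)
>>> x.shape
(37, 37)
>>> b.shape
(5, 29)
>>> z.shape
(5, 29, 5)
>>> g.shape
(5, 29, 29)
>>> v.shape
(5,)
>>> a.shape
(5,)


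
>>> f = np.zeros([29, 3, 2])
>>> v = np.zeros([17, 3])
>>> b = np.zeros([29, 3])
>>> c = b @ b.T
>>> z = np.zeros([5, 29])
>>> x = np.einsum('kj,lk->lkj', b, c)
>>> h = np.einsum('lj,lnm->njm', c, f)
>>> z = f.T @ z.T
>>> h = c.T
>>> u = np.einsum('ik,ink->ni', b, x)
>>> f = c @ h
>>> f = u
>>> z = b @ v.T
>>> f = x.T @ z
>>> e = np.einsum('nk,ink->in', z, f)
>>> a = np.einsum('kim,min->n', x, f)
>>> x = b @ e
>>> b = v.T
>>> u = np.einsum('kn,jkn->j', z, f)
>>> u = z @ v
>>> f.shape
(3, 29, 17)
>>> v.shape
(17, 3)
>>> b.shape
(3, 17)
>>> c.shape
(29, 29)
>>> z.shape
(29, 17)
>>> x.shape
(29, 29)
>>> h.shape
(29, 29)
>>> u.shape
(29, 3)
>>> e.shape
(3, 29)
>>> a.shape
(17,)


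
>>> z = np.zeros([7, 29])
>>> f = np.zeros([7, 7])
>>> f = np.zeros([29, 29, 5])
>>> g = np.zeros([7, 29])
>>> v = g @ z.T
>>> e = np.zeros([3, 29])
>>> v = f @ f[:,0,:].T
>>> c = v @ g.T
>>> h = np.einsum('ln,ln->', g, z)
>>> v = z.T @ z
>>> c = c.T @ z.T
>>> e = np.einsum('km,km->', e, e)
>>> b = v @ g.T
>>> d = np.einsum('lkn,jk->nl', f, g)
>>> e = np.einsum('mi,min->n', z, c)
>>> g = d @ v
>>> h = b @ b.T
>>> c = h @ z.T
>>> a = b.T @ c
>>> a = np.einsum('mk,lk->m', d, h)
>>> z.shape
(7, 29)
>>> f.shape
(29, 29, 5)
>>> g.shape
(5, 29)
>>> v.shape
(29, 29)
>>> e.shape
(7,)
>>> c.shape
(29, 7)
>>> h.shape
(29, 29)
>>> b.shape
(29, 7)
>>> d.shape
(5, 29)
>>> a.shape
(5,)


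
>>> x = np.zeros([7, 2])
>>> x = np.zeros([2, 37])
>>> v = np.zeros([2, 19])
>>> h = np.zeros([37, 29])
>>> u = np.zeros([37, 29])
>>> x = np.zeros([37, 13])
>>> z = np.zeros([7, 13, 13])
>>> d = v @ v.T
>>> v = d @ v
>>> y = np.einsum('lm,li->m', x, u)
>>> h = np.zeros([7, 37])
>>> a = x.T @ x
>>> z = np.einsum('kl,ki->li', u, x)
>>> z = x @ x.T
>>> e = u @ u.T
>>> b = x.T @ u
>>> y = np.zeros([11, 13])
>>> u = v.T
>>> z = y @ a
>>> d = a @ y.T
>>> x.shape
(37, 13)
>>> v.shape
(2, 19)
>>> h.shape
(7, 37)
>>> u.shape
(19, 2)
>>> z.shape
(11, 13)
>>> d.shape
(13, 11)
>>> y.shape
(11, 13)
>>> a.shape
(13, 13)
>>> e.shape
(37, 37)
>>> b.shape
(13, 29)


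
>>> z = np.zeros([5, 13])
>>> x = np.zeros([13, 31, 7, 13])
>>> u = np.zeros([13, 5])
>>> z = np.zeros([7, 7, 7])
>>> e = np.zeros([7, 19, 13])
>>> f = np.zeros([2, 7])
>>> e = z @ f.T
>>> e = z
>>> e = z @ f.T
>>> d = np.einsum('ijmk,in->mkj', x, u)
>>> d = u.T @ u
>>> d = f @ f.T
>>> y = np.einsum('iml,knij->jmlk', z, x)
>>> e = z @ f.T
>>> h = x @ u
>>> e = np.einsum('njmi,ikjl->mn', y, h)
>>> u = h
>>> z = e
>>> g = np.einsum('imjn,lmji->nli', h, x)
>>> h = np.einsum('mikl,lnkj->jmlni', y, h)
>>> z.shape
(7, 13)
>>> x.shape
(13, 31, 7, 13)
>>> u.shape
(13, 31, 7, 5)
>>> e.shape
(7, 13)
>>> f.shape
(2, 7)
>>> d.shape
(2, 2)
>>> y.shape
(13, 7, 7, 13)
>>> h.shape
(5, 13, 13, 31, 7)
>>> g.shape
(5, 13, 13)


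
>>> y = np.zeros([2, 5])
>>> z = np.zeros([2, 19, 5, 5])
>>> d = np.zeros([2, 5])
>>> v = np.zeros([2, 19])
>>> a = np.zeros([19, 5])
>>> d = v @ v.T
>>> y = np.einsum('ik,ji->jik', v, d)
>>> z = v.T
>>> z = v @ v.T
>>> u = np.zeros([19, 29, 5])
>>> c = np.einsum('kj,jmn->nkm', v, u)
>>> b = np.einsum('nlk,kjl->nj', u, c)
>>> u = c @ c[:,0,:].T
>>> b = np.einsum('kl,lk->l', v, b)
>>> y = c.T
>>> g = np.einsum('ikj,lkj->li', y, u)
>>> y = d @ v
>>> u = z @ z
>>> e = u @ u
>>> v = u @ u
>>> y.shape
(2, 19)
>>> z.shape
(2, 2)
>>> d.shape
(2, 2)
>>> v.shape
(2, 2)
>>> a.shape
(19, 5)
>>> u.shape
(2, 2)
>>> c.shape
(5, 2, 29)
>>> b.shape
(19,)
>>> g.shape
(5, 29)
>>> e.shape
(2, 2)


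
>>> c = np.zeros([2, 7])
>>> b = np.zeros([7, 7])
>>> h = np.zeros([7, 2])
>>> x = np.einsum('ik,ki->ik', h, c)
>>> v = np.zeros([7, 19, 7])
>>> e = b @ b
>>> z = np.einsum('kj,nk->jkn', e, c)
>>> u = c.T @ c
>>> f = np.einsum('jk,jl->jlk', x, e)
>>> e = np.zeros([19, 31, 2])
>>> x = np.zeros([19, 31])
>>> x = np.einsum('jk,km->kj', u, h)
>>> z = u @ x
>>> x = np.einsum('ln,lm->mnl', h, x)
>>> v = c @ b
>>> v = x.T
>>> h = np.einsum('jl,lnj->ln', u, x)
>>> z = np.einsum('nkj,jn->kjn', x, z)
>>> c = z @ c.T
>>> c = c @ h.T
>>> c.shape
(2, 7, 7)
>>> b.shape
(7, 7)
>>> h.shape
(7, 2)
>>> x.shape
(7, 2, 7)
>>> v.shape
(7, 2, 7)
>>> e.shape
(19, 31, 2)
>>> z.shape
(2, 7, 7)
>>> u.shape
(7, 7)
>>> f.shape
(7, 7, 2)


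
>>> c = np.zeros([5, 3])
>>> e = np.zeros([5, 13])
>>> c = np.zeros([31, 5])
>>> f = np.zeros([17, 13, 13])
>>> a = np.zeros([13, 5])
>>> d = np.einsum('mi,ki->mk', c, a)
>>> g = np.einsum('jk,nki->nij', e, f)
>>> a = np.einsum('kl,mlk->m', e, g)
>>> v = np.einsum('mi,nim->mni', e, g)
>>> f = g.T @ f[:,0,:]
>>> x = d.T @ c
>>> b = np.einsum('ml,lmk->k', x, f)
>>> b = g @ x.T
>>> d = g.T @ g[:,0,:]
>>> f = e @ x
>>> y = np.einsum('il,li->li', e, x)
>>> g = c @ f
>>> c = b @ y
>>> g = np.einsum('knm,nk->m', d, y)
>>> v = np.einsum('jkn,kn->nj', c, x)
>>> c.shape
(17, 13, 5)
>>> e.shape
(5, 13)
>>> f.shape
(5, 5)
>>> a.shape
(17,)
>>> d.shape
(5, 13, 5)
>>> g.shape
(5,)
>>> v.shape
(5, 17)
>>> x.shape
(13, 5)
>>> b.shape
(17, 13, 13)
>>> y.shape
(13, 5)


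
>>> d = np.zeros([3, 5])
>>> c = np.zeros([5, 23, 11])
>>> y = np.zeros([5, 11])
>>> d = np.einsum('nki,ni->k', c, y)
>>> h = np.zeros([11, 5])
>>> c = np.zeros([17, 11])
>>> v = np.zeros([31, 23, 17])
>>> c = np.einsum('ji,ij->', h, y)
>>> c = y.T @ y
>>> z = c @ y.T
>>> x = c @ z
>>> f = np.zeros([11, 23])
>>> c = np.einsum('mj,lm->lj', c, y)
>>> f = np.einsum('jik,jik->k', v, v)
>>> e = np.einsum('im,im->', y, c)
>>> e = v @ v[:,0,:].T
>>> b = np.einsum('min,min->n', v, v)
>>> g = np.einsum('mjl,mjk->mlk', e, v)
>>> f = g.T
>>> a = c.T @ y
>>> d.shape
(23,)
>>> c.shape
(5, 11)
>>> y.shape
(5, 11)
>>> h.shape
(11, 5)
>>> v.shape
(31, 23, 17)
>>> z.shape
(11, 5)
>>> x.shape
(11, 5)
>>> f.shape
(17, 31, 31)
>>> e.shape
(31, 23, 31)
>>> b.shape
(17,)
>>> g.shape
(31, 31, 17)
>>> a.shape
(11, 11)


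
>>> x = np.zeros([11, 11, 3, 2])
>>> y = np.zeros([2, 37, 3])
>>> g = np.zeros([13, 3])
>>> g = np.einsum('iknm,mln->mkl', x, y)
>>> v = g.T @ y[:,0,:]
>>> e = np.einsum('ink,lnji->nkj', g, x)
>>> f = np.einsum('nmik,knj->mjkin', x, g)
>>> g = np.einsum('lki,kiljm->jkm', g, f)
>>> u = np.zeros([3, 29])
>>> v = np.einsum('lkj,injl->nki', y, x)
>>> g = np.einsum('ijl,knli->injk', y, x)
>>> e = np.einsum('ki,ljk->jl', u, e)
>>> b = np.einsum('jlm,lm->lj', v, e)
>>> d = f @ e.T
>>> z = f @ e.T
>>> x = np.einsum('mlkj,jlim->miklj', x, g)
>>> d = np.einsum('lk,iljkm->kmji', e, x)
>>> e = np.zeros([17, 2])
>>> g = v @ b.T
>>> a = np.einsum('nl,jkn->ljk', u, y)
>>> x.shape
(11, 37, 3, 11, 2)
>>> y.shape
(2, 37, 3)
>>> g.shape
(11, 37, 37)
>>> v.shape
(11, 37, 11)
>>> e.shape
(17, 2)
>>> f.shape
(11, 37, 2, 3, 11)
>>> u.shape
(3, 29)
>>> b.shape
(37, 11)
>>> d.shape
(11, 2, 3, 11)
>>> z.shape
(11, 37, 2, 3, 37)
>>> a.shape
(29, 2, 37)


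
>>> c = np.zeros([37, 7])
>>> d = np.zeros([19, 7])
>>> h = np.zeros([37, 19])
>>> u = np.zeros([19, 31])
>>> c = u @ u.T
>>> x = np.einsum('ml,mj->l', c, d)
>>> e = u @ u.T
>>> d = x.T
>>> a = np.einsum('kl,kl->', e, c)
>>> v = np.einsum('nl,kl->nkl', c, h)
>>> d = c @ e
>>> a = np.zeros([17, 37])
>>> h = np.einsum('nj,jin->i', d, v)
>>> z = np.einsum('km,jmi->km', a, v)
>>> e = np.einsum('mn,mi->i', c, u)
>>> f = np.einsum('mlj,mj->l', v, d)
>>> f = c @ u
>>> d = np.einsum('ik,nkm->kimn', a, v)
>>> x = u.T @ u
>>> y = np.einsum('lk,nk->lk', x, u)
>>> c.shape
(19, 19)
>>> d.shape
(37, 17, 19, 19)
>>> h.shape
(37,)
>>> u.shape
(19, 31)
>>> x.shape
(31, 31)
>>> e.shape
(31,)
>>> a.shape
(17, 37)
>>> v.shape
(19, 37, 19)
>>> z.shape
(17, 37)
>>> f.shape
(19, 31)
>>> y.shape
(31, 31)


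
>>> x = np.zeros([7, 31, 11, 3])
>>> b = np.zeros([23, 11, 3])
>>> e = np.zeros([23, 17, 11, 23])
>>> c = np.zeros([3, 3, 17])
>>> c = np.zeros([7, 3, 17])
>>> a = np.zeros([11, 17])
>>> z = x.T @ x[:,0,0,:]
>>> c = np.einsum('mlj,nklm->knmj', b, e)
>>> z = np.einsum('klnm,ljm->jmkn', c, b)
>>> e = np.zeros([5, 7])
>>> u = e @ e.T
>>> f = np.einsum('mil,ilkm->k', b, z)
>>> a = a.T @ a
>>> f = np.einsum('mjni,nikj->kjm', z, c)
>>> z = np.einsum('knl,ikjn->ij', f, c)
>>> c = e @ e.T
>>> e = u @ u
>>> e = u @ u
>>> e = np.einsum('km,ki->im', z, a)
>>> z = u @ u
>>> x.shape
(7, 31, 11, 3)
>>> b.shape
(23, 11, 3)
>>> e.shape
(17, 23)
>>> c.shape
(5, 5)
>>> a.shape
(17, 17)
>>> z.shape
(5, 5)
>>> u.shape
(5, 5)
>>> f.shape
(23, 3, 11)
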